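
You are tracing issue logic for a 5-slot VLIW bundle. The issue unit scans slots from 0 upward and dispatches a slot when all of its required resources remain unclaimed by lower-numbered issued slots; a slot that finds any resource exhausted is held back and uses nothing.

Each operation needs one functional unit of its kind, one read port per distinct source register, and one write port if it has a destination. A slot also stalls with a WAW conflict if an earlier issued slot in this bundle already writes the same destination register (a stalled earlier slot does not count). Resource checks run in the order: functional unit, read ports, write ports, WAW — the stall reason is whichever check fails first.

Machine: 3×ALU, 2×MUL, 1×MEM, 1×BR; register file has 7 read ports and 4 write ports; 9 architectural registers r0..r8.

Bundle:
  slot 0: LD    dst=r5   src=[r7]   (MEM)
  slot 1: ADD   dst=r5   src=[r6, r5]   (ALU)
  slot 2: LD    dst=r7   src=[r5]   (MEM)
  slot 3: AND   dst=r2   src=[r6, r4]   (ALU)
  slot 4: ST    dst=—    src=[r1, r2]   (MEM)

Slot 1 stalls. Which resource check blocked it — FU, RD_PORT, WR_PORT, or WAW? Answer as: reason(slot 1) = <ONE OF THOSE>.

(0) want 1×MEM +1rd +1wr — yes → AL3|MU2|ME0|BR1|rd6|wr3
(1) want 1×ALU +2rd +1wr — WAW → AL3|MU2|ME0|BR1|rd6|wr3
(2) want 1×MEM +1rd +1wr — FU → AL3|MU2|ME0|BR1|rd6|wr3
(3) want 1×ALU +2rd +1wr — yes → AL2|MU2|ME0|BR1|rd4|wr2
(4) want 1×MEM +2rd +0wr — FU → AL2|MU2|ME0|BR1|rd4|wr2

reason(slot 1) = WAW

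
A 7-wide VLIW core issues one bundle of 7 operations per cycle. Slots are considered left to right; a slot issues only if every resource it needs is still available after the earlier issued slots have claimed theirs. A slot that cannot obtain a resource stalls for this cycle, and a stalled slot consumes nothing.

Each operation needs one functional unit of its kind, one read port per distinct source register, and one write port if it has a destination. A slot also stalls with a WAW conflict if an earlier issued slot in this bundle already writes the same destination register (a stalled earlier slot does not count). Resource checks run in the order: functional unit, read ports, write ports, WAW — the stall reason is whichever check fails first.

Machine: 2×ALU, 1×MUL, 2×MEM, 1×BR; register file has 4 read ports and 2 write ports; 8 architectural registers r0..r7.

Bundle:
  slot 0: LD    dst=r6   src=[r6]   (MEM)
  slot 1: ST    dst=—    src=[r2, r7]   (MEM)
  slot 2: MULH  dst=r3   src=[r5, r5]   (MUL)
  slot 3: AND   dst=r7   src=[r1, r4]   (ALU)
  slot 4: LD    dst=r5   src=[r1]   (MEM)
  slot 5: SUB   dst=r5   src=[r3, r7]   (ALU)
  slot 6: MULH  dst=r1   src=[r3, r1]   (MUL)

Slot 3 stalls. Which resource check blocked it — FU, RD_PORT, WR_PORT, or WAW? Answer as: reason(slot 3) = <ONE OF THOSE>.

[0] MEM needs rd=1 wr=1: ok; after: ALU=2 MUL=1 MEM=1 BR=1, R=3, W=1
[1] MEM needs rd=2 wr=0: ok; after: ALU=2 MUL=1 MEM=0 BR=1, R=1, W=1
[2] MUL needs rd=1 wr=1: ok; after: ALU=2 MUL=0 MEM=0 BR=1, R=0, W=0
[3] ALU needs rd=2 wr=1: RD_PORT; after: ALU=2 MUL=0 MEM=0 BR=1, R=0, W=0
[4] MEM needs rd=1 wr=1: FU; after: ALU=2 MUL=0 MEM=0 BR=1, R=0, W=0
[5] ALU needs rd=2 wr=1: RD_PORT; after: ALU=2 MUL=0 MEM=0 BR=1, R=0, W=0
[6] MUL needs rd=2 wr=1: FU; after: ALU=2 MUL=0 MEM=0 BR=1, R=0, W=0

reason(slot 3) = RD_PORT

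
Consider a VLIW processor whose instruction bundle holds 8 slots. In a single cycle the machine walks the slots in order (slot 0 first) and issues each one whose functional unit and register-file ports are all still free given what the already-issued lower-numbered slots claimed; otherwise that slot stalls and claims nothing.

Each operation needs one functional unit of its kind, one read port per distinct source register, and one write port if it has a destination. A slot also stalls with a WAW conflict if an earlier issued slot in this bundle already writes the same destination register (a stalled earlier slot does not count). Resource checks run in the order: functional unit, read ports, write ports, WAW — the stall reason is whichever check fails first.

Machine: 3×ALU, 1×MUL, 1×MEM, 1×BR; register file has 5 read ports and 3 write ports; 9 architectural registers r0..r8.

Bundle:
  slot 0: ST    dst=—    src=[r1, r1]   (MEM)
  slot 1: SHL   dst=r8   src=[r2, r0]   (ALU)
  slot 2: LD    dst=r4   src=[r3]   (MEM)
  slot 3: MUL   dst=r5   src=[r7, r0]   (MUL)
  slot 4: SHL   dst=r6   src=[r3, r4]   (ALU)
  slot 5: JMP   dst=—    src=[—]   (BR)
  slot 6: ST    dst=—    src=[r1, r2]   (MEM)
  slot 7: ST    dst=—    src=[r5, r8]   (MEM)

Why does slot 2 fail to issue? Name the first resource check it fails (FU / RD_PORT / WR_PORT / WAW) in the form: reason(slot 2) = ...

slot 0 (MEM): ISSUE — free A3,Mu1,Ld0,B1 rp4 wp3
slot 1 (ALU): ISSUE — free A2,Mu1,Ld0,B1 rp2 wp2
slot 2 (MEM): stall FU — free A2,Mu1,Ld0,B1 rp2 wp2
slot 3 (MUL): ISSUE — free A2,Mu0,Ld0,B1 rp0 wp1
slot 4 (ALU): stall RD_PORT — free A2,Mu0,Ld0,B1 rp0 wp1
slot 5 (BR): ISSUE — free A2,Mu0,Ld0,B0 rp0 wp1
slot 6 (MEM): stall FU — free A2,Mu0,Ld0,B0 rp0 wp1
slot 7 (MEM): stall FU — free A2,Mu0,Ld0,B0 rp0 wp1

reason(slot 2) = FU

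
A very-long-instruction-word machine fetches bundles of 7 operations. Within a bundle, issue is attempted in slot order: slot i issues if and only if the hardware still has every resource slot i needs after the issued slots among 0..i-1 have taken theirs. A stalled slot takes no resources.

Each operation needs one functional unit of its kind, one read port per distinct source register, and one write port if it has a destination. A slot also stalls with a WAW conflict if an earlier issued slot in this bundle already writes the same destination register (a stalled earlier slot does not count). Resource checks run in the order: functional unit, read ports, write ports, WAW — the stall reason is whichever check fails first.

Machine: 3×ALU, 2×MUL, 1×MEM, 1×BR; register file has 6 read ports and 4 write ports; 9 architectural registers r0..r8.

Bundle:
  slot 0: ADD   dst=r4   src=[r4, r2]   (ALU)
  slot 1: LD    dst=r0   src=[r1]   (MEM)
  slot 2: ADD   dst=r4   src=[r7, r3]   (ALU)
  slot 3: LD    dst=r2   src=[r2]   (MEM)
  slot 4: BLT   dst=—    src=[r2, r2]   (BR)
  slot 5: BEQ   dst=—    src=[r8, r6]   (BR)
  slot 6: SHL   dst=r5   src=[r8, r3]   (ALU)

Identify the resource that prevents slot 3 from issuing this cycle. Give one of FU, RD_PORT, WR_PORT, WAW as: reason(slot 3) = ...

reason(slot 3) = FU

(0) want 1×ALU +2rd +1wr — yes → AL2|MU2|ME1|BR1|rd4|wr3
(1) want 1×MEM +1rd +1wr — yes → AL2|MU2|ME0|BR1|rd3|wr2
(2) want 1×ALU +2rd +1wr — WAW → AL2|MU2|ME0|BR1|rd3|wr2
(3) want 1×MEM +1rd +1wr — FU → AL2|MU2|ME0|BR1|rd3|wr2
(4) want 1×BR +1rd +0wr — yes → AL2|MU2|ME0|BR0|rd2|wr2
(5) want 1×BR +2rd +0wr — FU → AL2|MU2|ME0|BR0|rd2|wr2
(6) want 1×ALU +2rd +1wr — yes → AL1|MU2|ME0|BR0|rd0|wr1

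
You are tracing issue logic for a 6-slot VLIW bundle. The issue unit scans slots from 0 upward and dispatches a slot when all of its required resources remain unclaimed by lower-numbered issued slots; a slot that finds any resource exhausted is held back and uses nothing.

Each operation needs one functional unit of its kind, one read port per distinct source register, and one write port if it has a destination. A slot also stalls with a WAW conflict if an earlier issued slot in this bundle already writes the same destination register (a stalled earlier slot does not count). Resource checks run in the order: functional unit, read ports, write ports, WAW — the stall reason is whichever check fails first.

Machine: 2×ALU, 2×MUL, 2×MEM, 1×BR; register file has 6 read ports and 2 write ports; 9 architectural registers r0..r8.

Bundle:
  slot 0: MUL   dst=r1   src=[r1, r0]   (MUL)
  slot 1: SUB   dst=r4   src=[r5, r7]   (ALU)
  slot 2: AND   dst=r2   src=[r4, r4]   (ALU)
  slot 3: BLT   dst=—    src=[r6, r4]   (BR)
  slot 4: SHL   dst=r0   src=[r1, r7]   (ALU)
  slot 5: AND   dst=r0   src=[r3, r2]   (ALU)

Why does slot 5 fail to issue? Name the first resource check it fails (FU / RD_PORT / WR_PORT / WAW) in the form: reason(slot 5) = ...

reason(slot 5) = RD_PORT

slot 0 (MUL): ISSUE — free A2,Mu1,Ld2,B1 rp4 wp1
slot 1 (ALU): ISSUE — free A1,Mu1,Ld2,B1 rp2 wp0
slot 2 (ALU): stall WR_PORT — free A1,Mu1,Ld2,B1 rp2 wp0
slot 3 (BR): ISSUE — free A1,Mu1,Ld2,B0 rp0 wp0
slot 4 (ALU): stall RD_PORT — free A1,Mu1,Ld2,B0 rp0 wp0
slot 5 (ALU): stall RD_PORT — free A1,Mu1,Ld2,B0 rp0 wp0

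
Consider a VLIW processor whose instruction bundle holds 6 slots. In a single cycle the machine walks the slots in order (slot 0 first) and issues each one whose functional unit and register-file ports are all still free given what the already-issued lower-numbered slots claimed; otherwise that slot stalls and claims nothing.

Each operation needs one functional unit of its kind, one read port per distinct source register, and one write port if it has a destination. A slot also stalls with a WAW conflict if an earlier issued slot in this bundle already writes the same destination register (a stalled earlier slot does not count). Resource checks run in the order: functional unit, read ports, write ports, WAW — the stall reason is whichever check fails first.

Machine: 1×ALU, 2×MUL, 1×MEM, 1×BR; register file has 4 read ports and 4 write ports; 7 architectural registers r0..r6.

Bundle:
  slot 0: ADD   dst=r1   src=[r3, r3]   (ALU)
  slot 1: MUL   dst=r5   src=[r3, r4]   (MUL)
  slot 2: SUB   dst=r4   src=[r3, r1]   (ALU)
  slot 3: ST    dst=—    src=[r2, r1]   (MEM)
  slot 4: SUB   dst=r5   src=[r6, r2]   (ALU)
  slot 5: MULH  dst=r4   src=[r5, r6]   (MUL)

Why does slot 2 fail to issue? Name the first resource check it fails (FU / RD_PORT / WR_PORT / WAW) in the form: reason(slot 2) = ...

slot 0 (ALU): ISSUE — free A0,Mu2,Ld1,B1 rp3 wp3
slot 1 (MUL): ISSUE — free A0,Mu1,Ld1,B1 rp1 wp2
slot 2 (ALU): stall FU — free A0,Mu1,Ld1,B1 rp1 wp2
slot 3 (MEM): stall RD_PORT — free A0,Mu1,Ld1,B1 rp1 wp2
slot 4 (ALU): stall FU — free A0,Mu1,Ld1,B1 rp1 wp2
slot 5 (MUL): stall RD_PORT — free A0,Mu1,Ld1,B1 rp1 wp2

reason(slot 2) = FU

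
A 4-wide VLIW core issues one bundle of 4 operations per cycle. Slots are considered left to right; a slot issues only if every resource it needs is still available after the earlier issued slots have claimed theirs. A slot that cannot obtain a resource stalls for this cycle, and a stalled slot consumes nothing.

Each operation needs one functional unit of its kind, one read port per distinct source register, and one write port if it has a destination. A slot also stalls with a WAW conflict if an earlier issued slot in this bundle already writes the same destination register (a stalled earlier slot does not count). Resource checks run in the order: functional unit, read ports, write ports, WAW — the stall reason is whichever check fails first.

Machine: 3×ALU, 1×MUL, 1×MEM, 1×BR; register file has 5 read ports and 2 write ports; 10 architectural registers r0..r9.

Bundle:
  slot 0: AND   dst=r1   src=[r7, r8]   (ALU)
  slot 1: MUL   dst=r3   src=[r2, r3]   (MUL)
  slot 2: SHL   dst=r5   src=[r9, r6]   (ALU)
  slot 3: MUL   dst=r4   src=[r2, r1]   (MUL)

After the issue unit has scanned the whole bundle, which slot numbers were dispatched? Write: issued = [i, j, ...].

slot 0 (ALU): ISSUE — free A2,Mu1,Ld1,B1 rp3 wp1
slot 1 (MUL): ISSUE — free A2,Mu0,Ld1,B1 rp1 wp0
slot 2 (ALU): stall RD_PORT — free A2,Mu0,Ld1,B1 rp1 wp0
slot 3 (MUL): stall FU — free A2,Mu0,Ld1,B1 rp1 wp0

issued = [0, 1]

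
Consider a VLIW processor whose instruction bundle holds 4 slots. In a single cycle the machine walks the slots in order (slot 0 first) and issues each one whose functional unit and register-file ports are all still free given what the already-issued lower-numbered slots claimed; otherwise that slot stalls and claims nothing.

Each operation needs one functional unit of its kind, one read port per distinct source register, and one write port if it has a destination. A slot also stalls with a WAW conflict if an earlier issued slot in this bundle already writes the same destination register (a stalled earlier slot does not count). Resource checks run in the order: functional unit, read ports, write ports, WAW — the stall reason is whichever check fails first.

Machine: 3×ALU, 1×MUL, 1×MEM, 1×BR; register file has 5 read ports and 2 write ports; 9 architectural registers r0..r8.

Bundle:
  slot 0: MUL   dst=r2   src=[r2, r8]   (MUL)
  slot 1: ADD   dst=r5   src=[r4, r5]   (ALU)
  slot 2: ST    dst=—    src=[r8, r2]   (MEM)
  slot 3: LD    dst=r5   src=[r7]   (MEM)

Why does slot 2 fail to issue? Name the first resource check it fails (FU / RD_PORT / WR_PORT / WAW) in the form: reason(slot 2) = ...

slot 0 (MUL): ISSUE — free A3,Mu0,Ld1,B1 rp3 wp1
slot 1 (ALU): ISSUE — free A2,Mu0,Ld1,B1 rp1 wp0
slot 2 (MEM): stall RD_PORT — free A2,Mu0,Ld1,B1 rp1 wp0
slot 3 (MEM): stall WR_PORT — free A2,Mu0,Ld1,B1 rp1 wp0

reason(slot 2) = RD_PORT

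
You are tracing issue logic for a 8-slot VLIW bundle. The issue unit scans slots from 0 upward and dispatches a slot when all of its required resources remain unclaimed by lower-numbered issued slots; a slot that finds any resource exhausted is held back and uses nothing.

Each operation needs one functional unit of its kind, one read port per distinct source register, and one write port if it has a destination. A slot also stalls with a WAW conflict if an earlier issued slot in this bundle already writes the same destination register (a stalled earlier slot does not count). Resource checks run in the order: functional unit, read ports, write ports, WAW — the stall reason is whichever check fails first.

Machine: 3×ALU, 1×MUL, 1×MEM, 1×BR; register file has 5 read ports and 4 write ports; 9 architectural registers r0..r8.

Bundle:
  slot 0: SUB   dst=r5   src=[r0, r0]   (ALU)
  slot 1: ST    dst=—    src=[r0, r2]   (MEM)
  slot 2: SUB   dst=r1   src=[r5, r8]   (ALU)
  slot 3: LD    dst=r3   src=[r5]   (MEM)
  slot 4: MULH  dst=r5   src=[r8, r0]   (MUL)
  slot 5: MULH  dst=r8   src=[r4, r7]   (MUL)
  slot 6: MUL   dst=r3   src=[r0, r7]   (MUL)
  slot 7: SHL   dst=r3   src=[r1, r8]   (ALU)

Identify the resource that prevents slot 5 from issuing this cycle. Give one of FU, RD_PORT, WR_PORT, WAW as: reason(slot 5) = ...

slot 0 (ALU): ISSUE — free A2,Mu1,Ld1,B1 rp4 wp3
slot 1 (MEM): ISSUE — free A2,Mu1,Ld0,B1 rp2 wp3
slot 2 (ALU): ISSUE — free A1,Mu1,Ld0,B1 rp0 wp2
slot 3 (MEM): stall FU — free A1,Mu1,Ld0,B1 rp0 wp2
slot 4 (MUL): stall RD_PORT — free A1,Mu1,Ld0,B1 rp0 wp2
slot 5 (MUL): stall RD_PORT — free A1,Mu1,Ld0,B1 rp0 wp2
slot 6 (MUL): stall RD_PORT — free A1,Mu1,Ld0,B1 rp0 wp2
slot 7 (ALU): stall RD_PORT — free A1,Mu1,Ld0,B1 rp0 wp2

reason(slot 5) = RD_PORT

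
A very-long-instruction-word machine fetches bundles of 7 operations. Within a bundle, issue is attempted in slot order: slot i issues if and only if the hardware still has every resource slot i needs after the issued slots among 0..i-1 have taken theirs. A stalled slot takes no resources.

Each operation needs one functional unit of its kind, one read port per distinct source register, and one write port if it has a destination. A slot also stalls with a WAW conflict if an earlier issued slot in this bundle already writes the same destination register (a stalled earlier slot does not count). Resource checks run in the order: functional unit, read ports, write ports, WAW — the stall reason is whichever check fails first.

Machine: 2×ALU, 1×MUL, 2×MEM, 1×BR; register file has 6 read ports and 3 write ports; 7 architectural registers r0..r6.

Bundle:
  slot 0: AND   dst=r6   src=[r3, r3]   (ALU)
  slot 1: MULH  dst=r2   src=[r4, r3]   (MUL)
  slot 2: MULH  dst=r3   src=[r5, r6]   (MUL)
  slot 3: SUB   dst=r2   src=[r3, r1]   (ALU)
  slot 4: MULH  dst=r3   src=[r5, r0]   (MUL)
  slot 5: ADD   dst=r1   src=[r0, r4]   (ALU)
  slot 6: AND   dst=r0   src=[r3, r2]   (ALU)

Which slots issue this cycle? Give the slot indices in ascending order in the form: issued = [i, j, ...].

[0] ALU needs rd=1 wr=1: ok; after: ALU=1 MUL=1 MEM=2 BR=1, R=5, W=2
[1] MUL needs rd=2 wr=1: ok; after: ALU=1 MUL=0 MEM=2 BR=1, R=3, W=1
[2] MUL needs rd=2 wr=1: FU; after: ALU=1 MUL=0 MEM=2 BR=1, R=3, W=1
[3] ALU needs rd=2 wr=1: WAW; after: ALU=1 MUL=0 MEM=2 BR=1, R=3, W=1
[4] MUL needs rd=2 wr=1: FU; after: ALU=1 MUL=0 MEM=2 BR=1, R=3, W=1
[5] ALU needs rd=2 wr=1: ok; after: ALU=0 MUL=0 MEM=2 BR=1, R=1, W=0
[6] ALU needs rd=2 wr=1: FU; after: ALU=0 MUL=0 MEM=2 BR=1, R=1, W=0

issued = [0, 1, 5]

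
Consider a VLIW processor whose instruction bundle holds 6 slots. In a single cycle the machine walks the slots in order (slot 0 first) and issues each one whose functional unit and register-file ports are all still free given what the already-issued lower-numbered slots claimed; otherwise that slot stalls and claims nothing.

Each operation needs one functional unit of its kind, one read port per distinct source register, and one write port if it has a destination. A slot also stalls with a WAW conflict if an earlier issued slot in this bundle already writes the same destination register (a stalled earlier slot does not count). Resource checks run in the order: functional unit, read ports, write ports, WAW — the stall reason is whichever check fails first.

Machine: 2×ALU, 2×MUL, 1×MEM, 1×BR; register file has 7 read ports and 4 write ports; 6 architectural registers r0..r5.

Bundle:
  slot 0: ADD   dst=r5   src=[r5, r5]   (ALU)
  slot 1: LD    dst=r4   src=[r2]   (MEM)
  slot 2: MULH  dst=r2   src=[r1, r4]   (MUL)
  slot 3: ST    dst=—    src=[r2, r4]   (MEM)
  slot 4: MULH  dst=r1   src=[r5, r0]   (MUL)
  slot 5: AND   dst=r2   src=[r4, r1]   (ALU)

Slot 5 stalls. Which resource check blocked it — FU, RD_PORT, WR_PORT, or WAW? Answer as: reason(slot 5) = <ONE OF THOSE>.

slot 0 (ALU): ISSUE — free A1,Mu2,Ld1,B1 rp6 wp3
slot 1 (MEM): ISSUE — free A1,Mu2,Ld0,B1 rp5 wp2
slot 2 (MUL): ISSUE — free A1,Mu1,Ld0,B1 rp3 wp1
slot 3 (MEM): stall FU — free A1,Mu1,Ld0,B1 rp3 wp1
slot 4 (MUL): ISSUE — free A1,Mu0,Ld0,B1 rp1 wp0
slot 5 (ALU): stall RD_PORT — free A1,Mu0,Ld0,B1 rp1 wp0

reason(slot 5) = RD_PORT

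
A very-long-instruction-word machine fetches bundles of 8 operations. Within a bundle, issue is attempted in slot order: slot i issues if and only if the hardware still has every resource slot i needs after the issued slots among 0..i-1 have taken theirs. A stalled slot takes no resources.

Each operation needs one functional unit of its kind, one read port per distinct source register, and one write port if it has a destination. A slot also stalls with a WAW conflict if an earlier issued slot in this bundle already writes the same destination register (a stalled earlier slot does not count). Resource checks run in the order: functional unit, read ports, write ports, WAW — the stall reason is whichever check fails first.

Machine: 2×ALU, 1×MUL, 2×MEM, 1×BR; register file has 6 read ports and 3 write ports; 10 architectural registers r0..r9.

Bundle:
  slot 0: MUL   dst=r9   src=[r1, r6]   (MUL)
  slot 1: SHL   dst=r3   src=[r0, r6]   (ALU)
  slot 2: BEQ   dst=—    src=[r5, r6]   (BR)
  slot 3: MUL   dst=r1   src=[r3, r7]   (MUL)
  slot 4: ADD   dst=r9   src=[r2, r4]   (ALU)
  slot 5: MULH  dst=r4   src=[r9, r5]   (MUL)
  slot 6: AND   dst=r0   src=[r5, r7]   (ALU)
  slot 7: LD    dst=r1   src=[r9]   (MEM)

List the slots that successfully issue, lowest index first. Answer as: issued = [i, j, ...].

[0] MUL needs rd=2 wr=1: ok; after: ALU=2 MUL=0 MEM=2 BR=1, R=4, W=2
[1] ALU needs rd=2 wr=1: ok; after: ALU=1 MUL=0 MEM=2 BR=1, R=2, W=1
[2] BR needs rd=2 wr=0: ok; after: ALU=1 MUL=0 MEM=2 BR=0, R=0, W=1
[3] MUL needs rd=2 wr=1: FU; after: ALU=1 MUL=0 MEM=2 BR=0, R=0, W=1
[4] ALU needs rd=2 wr=1: RD_PORT; after: ALU=1 MUL=0 MEM=2 BR=0, R=0, W=1
[5] MUL needs rd=2 wr=1: FU; after: ALU=1 MUL=0 MEM=2 BR=0, R=0, W=1
[6] ALU needs rd=2 wr=1: RD_PORT; after: ALU=1 MUL=0 MEM=2 BR=0, R=0, W=1
[7] MEM needs rd=1 wr=1: RD_PORT; after: ALU=1 MUL=0 MEM=2 BR=0, R=0, W=1

issued = [0, 1, 2]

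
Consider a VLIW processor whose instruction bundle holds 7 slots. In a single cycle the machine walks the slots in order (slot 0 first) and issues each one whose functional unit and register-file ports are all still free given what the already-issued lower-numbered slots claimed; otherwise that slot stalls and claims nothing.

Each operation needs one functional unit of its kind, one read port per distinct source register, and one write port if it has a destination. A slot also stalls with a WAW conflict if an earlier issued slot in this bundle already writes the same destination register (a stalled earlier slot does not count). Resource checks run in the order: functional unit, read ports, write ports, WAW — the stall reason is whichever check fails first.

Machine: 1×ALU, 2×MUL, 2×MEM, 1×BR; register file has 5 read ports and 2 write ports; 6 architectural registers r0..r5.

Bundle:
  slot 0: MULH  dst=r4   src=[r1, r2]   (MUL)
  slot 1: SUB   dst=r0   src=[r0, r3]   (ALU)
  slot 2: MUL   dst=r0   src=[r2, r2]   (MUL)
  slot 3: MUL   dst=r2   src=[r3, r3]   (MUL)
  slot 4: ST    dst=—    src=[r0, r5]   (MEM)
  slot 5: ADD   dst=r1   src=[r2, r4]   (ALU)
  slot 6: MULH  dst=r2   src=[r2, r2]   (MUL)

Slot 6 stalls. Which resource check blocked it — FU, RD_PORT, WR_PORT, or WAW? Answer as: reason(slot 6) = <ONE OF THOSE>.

reason(slot 6) = WR_PORT

[0] MUL needs rd=2 wr=1: ok; after: ALU=1 MUL=1 MEM=2 BR=1, R=3, W=1
[1] ALU needs rd=2 wr=1: ok; after: ALU=0 MUL=1 MEM=2 BR=1, R=1, W=0
[2] MUL needs rd=1 wr=1: WR_PORT; after: ALU=0 MUL=1 MEM=2 BR=1, R=1, W=0
[3] MUL needs rd=1 wr=1: WR_PORT; after: ALU=0 MUL=1 MEM=2 BR=1, R=1, W=0
[4] MEM needs rd=2 wr=0: RD_PORT; after: ALU=0 MUL=1 MEM=2 BR=1, R=1, W=0
[5] ALU needs rd=2 wr=1: FU; after: ALU=0 MUL=1 MEM=2 BR=1, R=1, W=0
[6] MUL needs rd=1 wr=1: WR_PORT; after: ALU=0 MUL=1 MEM=2 BR=1, R=1, W=0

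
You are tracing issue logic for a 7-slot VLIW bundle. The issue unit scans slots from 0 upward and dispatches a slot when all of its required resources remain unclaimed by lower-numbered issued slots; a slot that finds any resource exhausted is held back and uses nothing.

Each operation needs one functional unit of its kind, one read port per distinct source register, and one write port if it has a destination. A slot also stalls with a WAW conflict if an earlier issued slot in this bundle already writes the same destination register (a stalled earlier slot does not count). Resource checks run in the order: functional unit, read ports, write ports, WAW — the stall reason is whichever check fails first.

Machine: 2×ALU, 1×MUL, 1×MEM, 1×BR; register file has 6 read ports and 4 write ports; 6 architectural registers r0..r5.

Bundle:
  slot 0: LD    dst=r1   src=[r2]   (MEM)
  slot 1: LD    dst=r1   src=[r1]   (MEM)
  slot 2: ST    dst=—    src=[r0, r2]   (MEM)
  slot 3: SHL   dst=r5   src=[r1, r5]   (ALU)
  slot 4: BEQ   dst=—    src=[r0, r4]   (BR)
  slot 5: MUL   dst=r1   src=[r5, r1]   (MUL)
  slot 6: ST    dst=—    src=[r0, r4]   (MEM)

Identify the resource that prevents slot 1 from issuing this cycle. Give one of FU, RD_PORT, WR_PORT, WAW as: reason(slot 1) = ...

[0] MEM needs rd=1 wr=1: ok; after: ALU=2 MUL=1 MEM=0 BR=1, R=5, W=3
[1] MEM needs rd=1 wr=1: FU; after: ALU=2 MUL=1 MEM=0 BR=1, R=5, W=3
[2] MEM needs rd=2 wr=0: FU; after: ALU=2 MUL=1 MEM=0 BR=1, R=5, W=3
[3] ALU needs rd=2 wr=1: ok; after: ALU=1 MUL=1 MEM=0 BR=1, R=3, W=2
[4] BR needs rd=2 wr=0: ok; after: ALU=1 MUL=1 MEM=0 BR=0, R=1, W=2
[5] MUL needs rd=2 wr=1: RD_PORT; after: ALU=1 MUL=1 MEM=0 BR=0, R=1, W=2
[6] MEM needs rd=2 wr=0: FU; after: ALU=1 MUL=1 MEM=0 BR=0, R=1, W=2

reason(slot 1) = FU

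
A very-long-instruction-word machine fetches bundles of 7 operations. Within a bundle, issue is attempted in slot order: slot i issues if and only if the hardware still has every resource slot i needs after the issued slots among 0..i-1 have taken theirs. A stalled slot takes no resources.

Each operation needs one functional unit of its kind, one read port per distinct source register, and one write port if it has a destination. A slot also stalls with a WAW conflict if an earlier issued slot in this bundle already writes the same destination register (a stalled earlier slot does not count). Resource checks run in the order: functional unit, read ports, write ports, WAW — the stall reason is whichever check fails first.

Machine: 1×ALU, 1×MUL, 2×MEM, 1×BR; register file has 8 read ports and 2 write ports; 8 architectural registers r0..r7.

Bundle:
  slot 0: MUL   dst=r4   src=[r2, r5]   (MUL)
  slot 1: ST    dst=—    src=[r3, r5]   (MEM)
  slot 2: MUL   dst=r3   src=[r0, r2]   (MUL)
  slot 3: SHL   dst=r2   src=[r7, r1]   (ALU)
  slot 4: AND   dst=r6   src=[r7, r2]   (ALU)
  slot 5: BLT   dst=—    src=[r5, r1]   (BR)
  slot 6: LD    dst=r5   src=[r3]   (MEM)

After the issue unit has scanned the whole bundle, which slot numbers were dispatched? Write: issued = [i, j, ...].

issued = [0, 1, 3, 5]

#0 MUL src=r2,r5 dispatched  <A:1 Mu:0 Ld:2 B:1 rd:6 wr:1>
#1 MEM src=r3,r5 dispatched  <A:1 Mu:0 Ld:1 B:1 rd:4 wr:1>
#2 MUL src=r0,r2 held:FU  <A:1 Mu:0 Ld:1 B:1 rd:4 wr:1>
#3 ALU src=r7,r1 dispatched  <A:0 Mu:0 Ld:1 B:1 rd:2 wr:0>
#4 ALU src=r7,r2 held:FU  <A:0 Mu:0 Ld:1 B:1 rd:2 wr:0>
#5 BR src=r5,r1 dispatched  <A:0 Mu:0 Ld:1 B:0 rd:0 wr:0>
#6 MEM src=r3 held:RD_PORT  <A:0 Mu:0 Ld:1 B:0 rd:0 wr:0>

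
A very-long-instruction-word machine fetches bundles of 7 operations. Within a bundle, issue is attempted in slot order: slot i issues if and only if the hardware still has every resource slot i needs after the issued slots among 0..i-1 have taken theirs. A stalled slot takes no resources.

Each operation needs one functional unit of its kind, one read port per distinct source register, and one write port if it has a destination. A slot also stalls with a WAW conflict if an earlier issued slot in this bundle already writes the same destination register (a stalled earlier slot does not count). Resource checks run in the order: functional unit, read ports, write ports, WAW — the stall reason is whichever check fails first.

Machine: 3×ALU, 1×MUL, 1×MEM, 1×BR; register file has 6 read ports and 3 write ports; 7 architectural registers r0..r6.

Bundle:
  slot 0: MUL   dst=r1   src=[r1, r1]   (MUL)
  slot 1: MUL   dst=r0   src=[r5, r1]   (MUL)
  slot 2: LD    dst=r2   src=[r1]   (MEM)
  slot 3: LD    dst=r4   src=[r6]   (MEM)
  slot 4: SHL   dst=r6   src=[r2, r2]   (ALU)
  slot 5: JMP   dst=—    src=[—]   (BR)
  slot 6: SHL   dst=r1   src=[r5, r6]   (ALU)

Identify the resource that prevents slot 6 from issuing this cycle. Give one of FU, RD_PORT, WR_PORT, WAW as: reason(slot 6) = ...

reason(slot 6) = WR_PORT

slot 0 (MUL): ISSUE — free A3,Mu0,Ld1,B1 rp5 wp2
slot 1 (MUL): stall FU — free A3,Mu0,Ld1,B1 rp5 wp2
slot 2 (MEM): ISSUE — free A3,Mu0,Ld0,B1 rp4 wp1
slot 3 (MEM): stall FU — free A3,Mu0,Ld0,B1 rp4 wp1
slot 4 (ALU): ISSUE — free A2,Mu0,Ld0,B1 rp3 wp0
slot 5 (BR): ISSUE — free A2,Mu0,Ld0,B0 rp3 wp0
slot 6 (ALU): stall WR_PORT — free A2,Mu0,Ld0,B0 rp3 wp0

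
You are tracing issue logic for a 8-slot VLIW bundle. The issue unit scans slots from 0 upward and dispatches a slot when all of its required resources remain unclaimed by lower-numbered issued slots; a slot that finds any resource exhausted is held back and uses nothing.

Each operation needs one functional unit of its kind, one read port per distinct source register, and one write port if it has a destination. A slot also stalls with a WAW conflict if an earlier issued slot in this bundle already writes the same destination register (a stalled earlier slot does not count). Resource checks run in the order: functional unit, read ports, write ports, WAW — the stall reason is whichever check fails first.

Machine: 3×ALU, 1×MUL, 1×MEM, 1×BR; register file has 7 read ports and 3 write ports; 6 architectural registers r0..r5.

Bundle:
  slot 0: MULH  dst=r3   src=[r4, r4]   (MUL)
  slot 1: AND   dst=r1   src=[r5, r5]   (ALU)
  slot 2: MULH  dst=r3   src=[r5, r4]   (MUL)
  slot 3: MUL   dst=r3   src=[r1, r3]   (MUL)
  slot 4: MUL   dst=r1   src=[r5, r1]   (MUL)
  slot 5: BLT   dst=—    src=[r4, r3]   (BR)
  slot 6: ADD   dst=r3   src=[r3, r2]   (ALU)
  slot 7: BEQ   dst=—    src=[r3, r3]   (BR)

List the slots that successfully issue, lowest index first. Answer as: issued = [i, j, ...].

issued = [0, 1, 5]

(0) want 1×MUL +1rd +1wr — yes → AL3|MU0|ME1|BR1|rd6|wr2
(1) want 1×ALU +1rd +1wr — yes → AL2|MU0|ME1|BR1|rd5|wr1
(2) want 1×MUL +2rd +1wr — FU → AL2|MU0|ME1|BR1|rd5|wr1
(3) want 1×MUL +2rd +1wr — FU → AL2|MU0|ME1|BR1|rd5|wr1
(4) want 1×MUL +2rd +1wr — FU → AL2|MU0|ME1|BR1|rd5|wr1
(5) want 1×BR +2rd +0wr — yes → AL2|MU0|ME1|BR0|rd3|wr1
(6) want 1×ALU +2rd +1wr — WAW → AL2|MU0|ME1|BR0|rd3|wr1
(7) want 1×BR +1rd +0wr — FU → AL2|MU0|ME1|BR0|rd3|wr1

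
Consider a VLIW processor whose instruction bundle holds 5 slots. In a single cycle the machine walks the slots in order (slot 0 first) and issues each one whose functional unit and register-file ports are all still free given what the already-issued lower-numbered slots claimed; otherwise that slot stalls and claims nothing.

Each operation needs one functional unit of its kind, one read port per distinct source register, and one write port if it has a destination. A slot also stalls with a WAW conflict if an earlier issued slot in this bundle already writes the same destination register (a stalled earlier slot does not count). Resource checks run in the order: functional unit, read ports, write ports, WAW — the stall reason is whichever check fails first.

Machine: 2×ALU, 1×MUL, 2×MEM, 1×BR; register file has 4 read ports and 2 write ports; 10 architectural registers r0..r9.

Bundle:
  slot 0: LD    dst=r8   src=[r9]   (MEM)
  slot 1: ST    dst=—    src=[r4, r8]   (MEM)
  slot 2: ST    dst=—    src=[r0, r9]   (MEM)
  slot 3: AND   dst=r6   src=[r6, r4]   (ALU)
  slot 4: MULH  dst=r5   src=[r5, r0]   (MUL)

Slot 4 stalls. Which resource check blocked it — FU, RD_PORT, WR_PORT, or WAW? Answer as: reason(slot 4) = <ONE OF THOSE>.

(0) want 1×MEM +1rd +1wr — yes → AL2|MU1|ME1|BR1|rd3|wr1
(1) want 1×MEM +2rd +0wr — yes → AL2|MU1|ME0|BR1|rd1|wr1
(2) want 1×MEM +2rd +0wr — FU → AL2|MU1|ME0|BR1|rd1|wr1
(3) want 1×ALU +2rd +1wr — RD_PORT → AL2|MU1|ME0|BR1|rd1|wr1
(4) want 1×MUL +2rd +1wr — RD_PORT → AL2|MU1|ME0|BR1|rd1|wr1

reason(slot 4) = RD_PORT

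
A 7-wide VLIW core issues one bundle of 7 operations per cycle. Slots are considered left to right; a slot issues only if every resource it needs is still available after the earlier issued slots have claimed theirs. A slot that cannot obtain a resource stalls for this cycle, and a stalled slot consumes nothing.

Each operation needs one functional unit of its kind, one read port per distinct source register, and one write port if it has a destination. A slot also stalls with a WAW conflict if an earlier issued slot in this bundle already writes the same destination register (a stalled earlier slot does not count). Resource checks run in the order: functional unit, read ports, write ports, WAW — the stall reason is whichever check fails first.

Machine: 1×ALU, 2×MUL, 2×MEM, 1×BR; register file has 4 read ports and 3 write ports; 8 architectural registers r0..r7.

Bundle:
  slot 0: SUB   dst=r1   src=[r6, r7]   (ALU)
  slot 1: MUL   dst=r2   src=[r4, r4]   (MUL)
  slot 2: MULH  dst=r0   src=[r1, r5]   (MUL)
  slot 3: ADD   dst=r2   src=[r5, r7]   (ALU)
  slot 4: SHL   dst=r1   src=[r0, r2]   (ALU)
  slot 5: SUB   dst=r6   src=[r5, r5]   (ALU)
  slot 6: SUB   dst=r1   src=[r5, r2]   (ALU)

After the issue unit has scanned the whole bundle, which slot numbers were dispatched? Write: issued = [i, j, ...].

(0) want 1×ALU +2rd +1wr — yes → AL0|MU2|ME2|BR1|rd2|wr2
(1) want 1×MUL +1rd +1wr — yes → AL0|MU1|ME2|BR1|rd1|wr1
(2) want 1×MUL +2rd +1wr — RD_PORT → AL0|MU1|ME2|BR1|rd1|wr1
(3) want 1×ALU +2rd +1wr — FU → AL0|MU1|ME2|BR1|rd1|wr1
(4) want 1×ALU +2rd +1wr — FU → AL0|MU1|ME2|BR1|rd1|wr1
(5) want 1×ALU +1rd +1wr — FU → AL0|MU1|ME2|BR1|rd1|wr1
(6) want 1×ALU +2rd +1wr — FU → AL0|MU1|ME2|BR1|rd1|wr1

issued = [0, 1]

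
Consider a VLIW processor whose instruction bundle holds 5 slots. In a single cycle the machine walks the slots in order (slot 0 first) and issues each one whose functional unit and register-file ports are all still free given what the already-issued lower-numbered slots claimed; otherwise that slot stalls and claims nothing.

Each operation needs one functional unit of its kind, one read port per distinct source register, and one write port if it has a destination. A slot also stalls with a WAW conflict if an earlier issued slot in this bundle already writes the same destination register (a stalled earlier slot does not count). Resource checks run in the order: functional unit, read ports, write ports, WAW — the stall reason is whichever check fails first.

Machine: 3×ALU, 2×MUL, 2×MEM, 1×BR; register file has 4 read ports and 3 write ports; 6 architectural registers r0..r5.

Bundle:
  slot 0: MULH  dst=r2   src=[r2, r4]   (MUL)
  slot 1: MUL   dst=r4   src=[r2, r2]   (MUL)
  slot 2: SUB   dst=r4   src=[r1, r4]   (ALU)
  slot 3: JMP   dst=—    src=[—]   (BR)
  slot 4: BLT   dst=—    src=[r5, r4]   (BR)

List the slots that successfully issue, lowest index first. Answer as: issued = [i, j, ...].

#0 MUL src=r2,r4 dispatched  <A:3 Mu:1 Ld:2 B:1 rd:2 wr:2>
#1 MUL src=r2,r2 dispatched  <A:3 Mu:0 Ld:2 B:1 rd:1 wr:1>
#2 ALU src=r1,r4 held:RD_PORT  <A:3 Mu:0 Ld:2 B:1 rd:1 wr:1>
#3 BR src=- dispatched  <A:3 Mu:0 Ld:2 B:0 rd:1 wr:1>
#4 BR src=r5,r4 held:FU  <A:3 Mu:0 Ld:2 B:0 rd:1 wr:1>

issued = [0, 1, 3]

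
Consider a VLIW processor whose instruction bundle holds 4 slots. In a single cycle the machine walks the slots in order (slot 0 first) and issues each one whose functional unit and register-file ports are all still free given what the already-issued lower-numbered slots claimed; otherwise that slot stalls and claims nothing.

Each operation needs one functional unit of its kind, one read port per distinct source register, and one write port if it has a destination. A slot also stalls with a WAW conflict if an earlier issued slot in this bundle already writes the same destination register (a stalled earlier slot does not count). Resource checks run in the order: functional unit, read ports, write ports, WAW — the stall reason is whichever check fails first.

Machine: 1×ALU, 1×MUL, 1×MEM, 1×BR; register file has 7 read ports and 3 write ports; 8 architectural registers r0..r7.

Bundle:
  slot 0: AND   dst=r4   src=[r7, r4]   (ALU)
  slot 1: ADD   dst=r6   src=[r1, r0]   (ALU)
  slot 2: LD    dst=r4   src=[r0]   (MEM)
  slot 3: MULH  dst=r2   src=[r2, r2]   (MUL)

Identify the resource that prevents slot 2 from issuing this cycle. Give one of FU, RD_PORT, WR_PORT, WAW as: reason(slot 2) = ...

reason(slot 2) = WAW

[0] ALU needs rd=2 wr=1: ok; after: ALU=0 MUL=1 MEM=1 BR=1, R=5, W=2
[1] ALU needs rd=2 wr=1: FU; after: ALU=0 MUL=1 MEM=1 BR=1, R=5, W=2
[2] MEM needs rd=1 wr=1: WAW; after: ALU=0 MUL=1 MEM=1 BR=1, R=5, W=2
[3] MUL needs rd=1 wr=1: ok; after: ALU=0 MUL=0 MEM=1 BR=1, R=4, W=1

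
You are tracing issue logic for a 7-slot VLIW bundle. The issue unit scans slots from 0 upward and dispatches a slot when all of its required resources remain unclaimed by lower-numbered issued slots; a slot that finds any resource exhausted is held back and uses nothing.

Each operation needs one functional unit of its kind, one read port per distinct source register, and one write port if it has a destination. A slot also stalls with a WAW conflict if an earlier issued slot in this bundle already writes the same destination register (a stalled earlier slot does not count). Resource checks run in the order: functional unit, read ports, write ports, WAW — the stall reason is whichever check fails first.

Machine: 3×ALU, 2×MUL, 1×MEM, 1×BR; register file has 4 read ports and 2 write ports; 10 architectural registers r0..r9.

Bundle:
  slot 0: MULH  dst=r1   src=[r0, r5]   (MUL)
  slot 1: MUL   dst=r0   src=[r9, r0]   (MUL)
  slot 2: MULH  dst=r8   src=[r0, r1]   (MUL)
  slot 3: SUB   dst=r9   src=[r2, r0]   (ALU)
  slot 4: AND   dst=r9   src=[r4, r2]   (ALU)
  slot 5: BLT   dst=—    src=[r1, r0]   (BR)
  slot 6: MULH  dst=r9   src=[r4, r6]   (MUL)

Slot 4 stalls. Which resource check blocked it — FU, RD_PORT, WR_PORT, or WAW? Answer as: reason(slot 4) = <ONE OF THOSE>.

#0 MUL src=r0,r5 dispatched  <A:3 Mu:1 Ld:1 B:1 rd:2 wr:1>
#1 MUL src=r9,r0 dispatched  <A:3 Mu:0 Ld:1 B:1 rd:0 wr:0>
#2 MUL src=r0,r1 held:FU  <A:3 Mu:0 Ld:1 B:1 rd:0 wr:0>
#3 ALU src=r2,r0 held:RD_PORT  <A:3 Mu:0 Ld:1 B:1 rd:0 wr:0>
#4 ALU src=r4,r2 held:RD_PORT  <A:3 Mu:0 Ld:1 B:1 rd:0 wr:0>
#5 BR src=r1,r0 held:RD_PORT  <A:3 Mu:0 Ld:1 B:1 rd:0 wr:0>
#6 MUL src=r4,r6 held:FU  <A:3 Mu:0 Ld:1 B:1 rd:0 wr:0>

reason(slot 4) = RD_PORT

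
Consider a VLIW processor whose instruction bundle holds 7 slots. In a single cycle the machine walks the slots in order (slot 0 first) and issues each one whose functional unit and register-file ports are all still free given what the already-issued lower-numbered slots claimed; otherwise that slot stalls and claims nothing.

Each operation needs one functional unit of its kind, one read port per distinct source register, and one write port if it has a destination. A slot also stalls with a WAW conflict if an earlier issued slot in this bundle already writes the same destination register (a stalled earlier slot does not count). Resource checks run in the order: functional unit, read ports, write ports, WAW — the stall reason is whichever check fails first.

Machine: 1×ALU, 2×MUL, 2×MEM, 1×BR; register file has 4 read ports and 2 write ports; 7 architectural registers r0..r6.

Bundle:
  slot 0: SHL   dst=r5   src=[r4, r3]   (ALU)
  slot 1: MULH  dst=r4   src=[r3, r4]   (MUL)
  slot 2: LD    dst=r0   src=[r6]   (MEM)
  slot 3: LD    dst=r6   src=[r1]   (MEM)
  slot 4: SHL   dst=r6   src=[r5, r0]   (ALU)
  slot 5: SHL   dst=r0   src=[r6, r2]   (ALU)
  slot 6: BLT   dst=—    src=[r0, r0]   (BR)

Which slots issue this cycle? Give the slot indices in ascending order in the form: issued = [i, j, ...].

(0) want 1×ALU +2rd +1wr — yes → AL0|MU2|ME2|BR1|rd2|wr1
(1) want 1×MUL +2rd +1wr — yes → AL0|MU1|ME2|BR1|rd0|wr0
(2) want 1×MEM +1rd +1wr — RD_PORT → AL0|MU1|ME2|BR1|rd0|wr0
(3) want 1×MEM +1rd +1wr — RD_PORT → AL0|MU1|ME2|BR1|rd0|wr0
(4) want 1×ALU +2rd +1wr — FU → AL0|MU1|ME2|BR1|rd0|wr0
(5) want 1×ALU +2rd +1wr — FU → AL0|MU1|ME2|BR1|rd0|wr0
(6) want 1×BR +1rd +0wr — RD_PORT → AL0|MU1|ME2|BR1|rd0|wr0

issued = [0, 1]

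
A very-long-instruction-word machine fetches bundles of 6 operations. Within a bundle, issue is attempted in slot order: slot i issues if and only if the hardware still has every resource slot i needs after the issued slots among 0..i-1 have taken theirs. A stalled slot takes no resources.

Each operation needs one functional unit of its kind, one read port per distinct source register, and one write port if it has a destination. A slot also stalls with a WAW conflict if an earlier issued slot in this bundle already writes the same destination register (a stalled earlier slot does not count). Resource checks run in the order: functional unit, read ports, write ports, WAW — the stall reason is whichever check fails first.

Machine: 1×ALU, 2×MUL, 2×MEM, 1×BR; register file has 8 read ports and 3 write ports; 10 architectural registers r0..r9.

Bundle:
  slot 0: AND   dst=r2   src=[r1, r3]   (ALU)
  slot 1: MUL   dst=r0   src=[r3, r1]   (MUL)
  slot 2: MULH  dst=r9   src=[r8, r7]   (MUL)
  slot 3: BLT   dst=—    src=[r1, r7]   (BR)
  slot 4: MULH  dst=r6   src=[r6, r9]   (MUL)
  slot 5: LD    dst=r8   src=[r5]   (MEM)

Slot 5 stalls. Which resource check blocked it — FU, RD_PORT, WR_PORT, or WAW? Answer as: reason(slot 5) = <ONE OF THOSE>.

#0 ALU src=r1,r3 dispatched  <A:0 Mu:2 Ld:2 B:1 rd:6 wr:2>
#1 MUL src=r3,r1 dispatched  <A:0 Mu:1 Ld:2 B:1 rd:4 wr:1>
#2 MUL src=r8,r7 dispatched  <A:0 Mu:0 Ld:2 B:1 rd:2 wr:0>
#3 BR src=r1,r7 dispatched  <A:0 Mu:0 Ld:2 B:0 rd:0 wr:0>
#4 MUL src=r6,r9 held:FU  <A:0 Mu:0 Ld:2 B:0 rd:0 wr:0>
#5 MEM src=r5 held:RD_PORT  <A:0 Mu:0 Ld:2 B:0 rd:0 wr:0>

reason(slot 5) = RD_PORT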